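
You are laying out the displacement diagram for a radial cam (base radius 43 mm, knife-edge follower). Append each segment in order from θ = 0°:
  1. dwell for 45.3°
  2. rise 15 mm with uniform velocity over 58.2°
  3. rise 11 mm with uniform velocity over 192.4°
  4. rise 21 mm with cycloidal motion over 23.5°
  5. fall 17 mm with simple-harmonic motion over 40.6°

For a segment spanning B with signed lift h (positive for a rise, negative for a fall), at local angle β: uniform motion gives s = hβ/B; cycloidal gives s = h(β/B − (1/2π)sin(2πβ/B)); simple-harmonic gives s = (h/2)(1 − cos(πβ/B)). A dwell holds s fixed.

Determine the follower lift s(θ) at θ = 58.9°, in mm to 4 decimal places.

seg 1 [0°–45.3°] dwell: s stays 0.0000
seg 2 [45.3°–103.5°] uniform, h=15: θ=58.9° here. β=13.6, B=58.2. 15·13.6/58.2 = 3.5052 → s = 3.5052

3.5052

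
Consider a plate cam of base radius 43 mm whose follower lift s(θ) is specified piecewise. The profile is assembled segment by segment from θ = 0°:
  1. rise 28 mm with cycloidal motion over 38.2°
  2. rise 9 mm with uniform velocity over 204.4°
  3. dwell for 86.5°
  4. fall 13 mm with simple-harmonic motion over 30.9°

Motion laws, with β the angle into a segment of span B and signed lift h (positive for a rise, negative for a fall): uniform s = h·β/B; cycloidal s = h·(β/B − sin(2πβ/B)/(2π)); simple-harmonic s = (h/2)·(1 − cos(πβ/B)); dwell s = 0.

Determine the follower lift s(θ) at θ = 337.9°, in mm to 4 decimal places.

seg 1 [0°–38.2°] cycloidal, h=28: full span → s += 28 → s = 28.0000
seg 2 [38.2°–242.6°] uniform, h=9: full span → s += 9 → s = 37.0000
seg 3 [242.6°–329.1°] dwell: s stays 37.0000
seg 4 [329.1°–360°] simple-harmonic, h=-13: θ=337.9° here. β=8.8, B=30.9. -13/2·(1 − cos(π·0.2848)) = -2.4326 → s = 34.5674

34.5674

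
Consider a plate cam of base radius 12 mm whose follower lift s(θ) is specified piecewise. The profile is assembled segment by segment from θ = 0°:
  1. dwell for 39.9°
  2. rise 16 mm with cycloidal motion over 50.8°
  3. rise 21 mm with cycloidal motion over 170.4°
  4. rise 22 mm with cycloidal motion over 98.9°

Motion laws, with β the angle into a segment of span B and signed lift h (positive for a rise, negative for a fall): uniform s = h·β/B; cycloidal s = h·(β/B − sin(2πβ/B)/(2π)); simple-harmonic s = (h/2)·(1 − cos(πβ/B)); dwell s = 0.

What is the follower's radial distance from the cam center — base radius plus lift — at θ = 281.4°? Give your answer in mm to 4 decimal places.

seg 1 [0°–39.9°] dwell: s stays 0.0000
seg 2 [39.9°–90.7°] cycloidal, h=16: full span → s += 16 → s = 16.0000
seg 3 [90.7°–261.1°] cycloidal, h=21: full span → s += 21 → s = 37.0000
seg 4 [261.1°–360°] cycloidal, h=22: θ=281.4° here. β=20.3, B=98.9. 22·(0.2053 − sin(2π·0.2053)/(2π)) = 1.1517 → s = 38.1517
radial distance = base radius + s = 12 + 38.1517 = 50.1517

50.1517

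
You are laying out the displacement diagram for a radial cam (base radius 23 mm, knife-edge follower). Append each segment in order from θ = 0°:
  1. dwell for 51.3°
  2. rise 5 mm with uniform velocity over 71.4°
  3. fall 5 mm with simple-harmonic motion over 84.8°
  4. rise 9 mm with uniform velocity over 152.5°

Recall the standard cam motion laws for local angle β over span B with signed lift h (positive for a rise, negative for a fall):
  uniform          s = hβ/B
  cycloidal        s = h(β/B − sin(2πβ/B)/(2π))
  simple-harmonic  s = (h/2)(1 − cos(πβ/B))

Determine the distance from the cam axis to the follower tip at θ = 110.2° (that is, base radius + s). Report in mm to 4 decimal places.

seg 1 [0°–51.3°] dwell: s stays 0.0000
seg 2 [51.3°–122.7°] uniform, h=5: θ=110.2° here. β=58.9, B=71.4. 5·58.9/71.4 = 4.1246 → s = 4.1246
radial distance = base radius + s = 23 + 4.1246 = 27.1246

27.1246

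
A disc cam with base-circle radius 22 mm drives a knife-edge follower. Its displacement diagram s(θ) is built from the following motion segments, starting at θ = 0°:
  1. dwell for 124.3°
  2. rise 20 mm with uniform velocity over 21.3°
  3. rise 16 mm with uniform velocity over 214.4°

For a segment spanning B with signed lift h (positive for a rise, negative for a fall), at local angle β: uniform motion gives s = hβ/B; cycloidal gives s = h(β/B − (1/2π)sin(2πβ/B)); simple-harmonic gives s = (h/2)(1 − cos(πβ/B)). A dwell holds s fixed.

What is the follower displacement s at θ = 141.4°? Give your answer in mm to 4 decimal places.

seg 1 [0°–124.3°] dwell: s stays 0.0000
seg 2 [124.3°–145.6°] uniform, h=20: θ=141.4° here. β=17.1, B=21.3. 20·17.1/21.3 = 16.0563 → s = 16.0563

16.0563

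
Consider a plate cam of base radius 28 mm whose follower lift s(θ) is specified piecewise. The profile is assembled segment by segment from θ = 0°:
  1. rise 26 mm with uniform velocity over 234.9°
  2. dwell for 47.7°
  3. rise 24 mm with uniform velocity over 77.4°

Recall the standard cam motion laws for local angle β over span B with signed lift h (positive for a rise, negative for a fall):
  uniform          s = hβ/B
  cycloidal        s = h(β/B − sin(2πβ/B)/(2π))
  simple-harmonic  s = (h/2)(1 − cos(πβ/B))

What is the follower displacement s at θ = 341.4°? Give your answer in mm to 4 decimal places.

seg 1 [0°–234.9°] uniform, h=26: full span → s += 26 → s = 26.0000
seg 2 [234.9°–282.6°] dwell: s stays 26.0000
seg 3 [282.6°–360°] uniform, h=24: θ=341.4° here. β=58.8, B=77.4. 24·58.8/77.4 = 18.2326 → s = 44.2326

44.2326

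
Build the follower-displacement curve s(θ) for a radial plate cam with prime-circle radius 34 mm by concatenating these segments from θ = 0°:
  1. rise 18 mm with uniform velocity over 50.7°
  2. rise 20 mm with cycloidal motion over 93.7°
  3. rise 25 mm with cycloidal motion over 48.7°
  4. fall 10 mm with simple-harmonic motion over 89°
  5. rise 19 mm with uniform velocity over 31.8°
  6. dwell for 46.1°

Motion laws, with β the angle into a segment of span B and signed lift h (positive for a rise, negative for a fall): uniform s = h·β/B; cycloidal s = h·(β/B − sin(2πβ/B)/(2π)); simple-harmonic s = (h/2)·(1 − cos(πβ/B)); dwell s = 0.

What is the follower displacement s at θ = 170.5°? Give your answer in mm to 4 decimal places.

seg 1 [0°–50.7°] uniform, h=18: full span → s += 18 → s = 18.0000
seg 2 [50.7°–144.4°] cycloidal, h=20: full span → s += 20 → s = 38.0000
seg 3 [144.4°–193.1°] cycloidal, h=25: θ=170.5° here. β=26.1, B=48.7. 25·(0.5359 − sin(2π·0.5359)/(2π)) = 14.2891 → s = 52.2891

52.2891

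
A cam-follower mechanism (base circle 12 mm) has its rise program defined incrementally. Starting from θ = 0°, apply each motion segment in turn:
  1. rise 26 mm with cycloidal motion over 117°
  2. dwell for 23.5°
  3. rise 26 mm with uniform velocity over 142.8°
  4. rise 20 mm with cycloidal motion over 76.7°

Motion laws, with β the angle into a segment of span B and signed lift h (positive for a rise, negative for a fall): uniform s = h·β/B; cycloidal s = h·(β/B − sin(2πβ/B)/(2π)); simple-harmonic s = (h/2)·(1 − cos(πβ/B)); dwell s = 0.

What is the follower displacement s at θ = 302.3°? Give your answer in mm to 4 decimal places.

seg 1 [0°–117°] cycloidal, h=26: full span → s += 26 → s = 26.0000
seg 2 [117°–140.5°] dwell: s stays 26.0000
seg 3 [140.5°–283.3°] uniform, h=26: full span → s += 26 → s = 52.0000
seg 4 [283.3°–360°] cycloidal, h=20: θ=302.3° here. β=19, B=76.7. 20·(0.2477 − sin(2π·0.2477)/(2π)) = 1.7716 → s = 53.7716

53.7716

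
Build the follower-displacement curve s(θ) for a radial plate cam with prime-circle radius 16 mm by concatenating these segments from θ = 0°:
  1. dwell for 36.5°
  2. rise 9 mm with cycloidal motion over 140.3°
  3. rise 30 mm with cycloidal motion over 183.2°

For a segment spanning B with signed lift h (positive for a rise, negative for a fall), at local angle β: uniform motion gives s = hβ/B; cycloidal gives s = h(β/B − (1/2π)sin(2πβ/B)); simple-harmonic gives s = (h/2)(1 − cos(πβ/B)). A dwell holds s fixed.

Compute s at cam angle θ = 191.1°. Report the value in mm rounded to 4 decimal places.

seg 1 [0°–36.5°] dwell: s stays 0.0000
seg 2 [36.5°–176.8°] cycloidal, h=9: full span → s += 9 → s = 9.0000
seg 3 [176.8°–360°] cycloidal, h=30: θ=191.1° here. β=14.3, B=183.2. 30·(0.0781 − sin(2π·0.0781)/(2π)) = 0.0928 → s = 9.0928

9.0928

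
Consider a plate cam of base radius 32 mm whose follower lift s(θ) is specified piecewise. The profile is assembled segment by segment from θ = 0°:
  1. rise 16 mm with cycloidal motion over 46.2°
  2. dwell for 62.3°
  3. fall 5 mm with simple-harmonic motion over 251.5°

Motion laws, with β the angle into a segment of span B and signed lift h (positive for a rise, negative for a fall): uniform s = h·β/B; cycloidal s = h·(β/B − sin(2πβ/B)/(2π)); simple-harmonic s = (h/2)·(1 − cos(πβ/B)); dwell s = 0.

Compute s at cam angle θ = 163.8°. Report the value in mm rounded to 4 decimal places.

seg 1 [0°–46.2°] cycloidal, h=16: full span → s += 16 → s = 16.0000
seg 2 [46.2°–108.5°] dwell: s stays 16.0000
seg 3 [108.5°–360°] simple-harmonic, h=-5: θ=163.8° here. β=55.3, B=251.5. -5/2·(1 − cos(π·0.2199)) = -0.5731 → s = 15.4269

15.4269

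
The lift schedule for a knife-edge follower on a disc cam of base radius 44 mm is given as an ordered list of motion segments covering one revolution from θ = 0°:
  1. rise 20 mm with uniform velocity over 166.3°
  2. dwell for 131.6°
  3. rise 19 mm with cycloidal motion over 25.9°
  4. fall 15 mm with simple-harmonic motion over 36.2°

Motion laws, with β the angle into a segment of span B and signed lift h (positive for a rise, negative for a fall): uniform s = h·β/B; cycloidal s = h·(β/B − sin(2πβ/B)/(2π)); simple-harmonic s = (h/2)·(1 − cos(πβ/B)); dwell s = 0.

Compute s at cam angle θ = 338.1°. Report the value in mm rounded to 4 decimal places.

seg 1 [0°–166.3°] uniform, h=20: full span → s += 20 → s = 20.0000
seg 2 [166.3°–297.9°] dwell: s stays 20.0000
seg 3 [297.9°–323.8°] cycloidal, h=19: full span → s += 19 → s = 39.0000
seg 4 [323.8°–360°] simple-harmonic, h=-15: θ=338.1° here. β=14.3, B=36.2. -15/2·(1 − cos(π·0.3950)) = -5.0712 → s = 33.9288

33.9288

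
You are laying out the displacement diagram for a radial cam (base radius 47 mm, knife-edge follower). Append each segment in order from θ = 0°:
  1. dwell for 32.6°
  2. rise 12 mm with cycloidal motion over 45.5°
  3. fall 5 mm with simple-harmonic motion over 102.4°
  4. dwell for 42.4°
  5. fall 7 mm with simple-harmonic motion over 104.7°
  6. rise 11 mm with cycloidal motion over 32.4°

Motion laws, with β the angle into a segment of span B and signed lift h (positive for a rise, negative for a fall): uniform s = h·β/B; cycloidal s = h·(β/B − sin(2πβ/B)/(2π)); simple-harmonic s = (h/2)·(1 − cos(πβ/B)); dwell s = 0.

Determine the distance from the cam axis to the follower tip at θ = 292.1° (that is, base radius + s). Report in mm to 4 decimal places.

seg 1 [0°–32.6°] dwell: s stays 0.0000
seg 2 [32.6°–78.1°] cycloidal, h=12: full span → s += 12 → s = 12.0000
seg 3 [78.1°–180.5°] simple-harmonic, h=-5: full span → s += -5 → s = 7.0000
seg 4 [180.5°–222.9°] dwell: s stays 7.0000
seg 5 [222.9°–327.6°] simple-harmonic, h=-7: θ=292.1° here. β=69.2, B=104.7. -7/2·(1 − cos(π·0.6609)) = -5.1951 → s = 1.8049
radial distance = base radius + s = 47 + 1.8049 = 48.8049

48.8049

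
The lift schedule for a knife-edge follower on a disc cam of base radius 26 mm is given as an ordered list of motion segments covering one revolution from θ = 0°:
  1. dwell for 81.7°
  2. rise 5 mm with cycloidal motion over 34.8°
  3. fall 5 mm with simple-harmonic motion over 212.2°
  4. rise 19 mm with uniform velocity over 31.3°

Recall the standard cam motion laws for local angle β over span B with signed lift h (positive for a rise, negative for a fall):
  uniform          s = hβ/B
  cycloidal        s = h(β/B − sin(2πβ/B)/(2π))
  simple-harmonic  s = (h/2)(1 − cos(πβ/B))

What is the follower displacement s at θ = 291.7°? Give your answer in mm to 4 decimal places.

seg 1 [0°–81.7°] dwell: s stays 0.0000
seg 2 [81.7°–116.5°] cycloidal, h=5: full span → s += 5 → s = 5.0000
seg 3 [116.5°–328.7°] simple-harmonic, h=-5: θ=291.7° here. β=175.2, B=212.2. -5/2·(1 − cos(π·0.8256)) = -4.6342 → s = 0.3658

0.3658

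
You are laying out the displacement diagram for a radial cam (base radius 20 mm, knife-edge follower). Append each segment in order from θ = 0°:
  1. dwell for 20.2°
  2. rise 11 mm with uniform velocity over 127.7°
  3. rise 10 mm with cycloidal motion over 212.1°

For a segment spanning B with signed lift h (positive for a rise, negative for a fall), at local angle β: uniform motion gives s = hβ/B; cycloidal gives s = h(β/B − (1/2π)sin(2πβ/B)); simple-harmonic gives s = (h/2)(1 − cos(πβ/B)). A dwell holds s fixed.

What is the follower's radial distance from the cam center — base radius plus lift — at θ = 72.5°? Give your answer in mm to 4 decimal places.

seg 1 [0°–20.2°] dwell: s stays 0.0000
seg 2 [20.2°–147.9°] uniform, h=11: θ=72.5° here. β=52.3, B=127.7. 11·52.3/127.7 = 4.5051 → s = 4.5051
radial distance = base radius + s = 20 + 4.5051 = 24.5051

24.5051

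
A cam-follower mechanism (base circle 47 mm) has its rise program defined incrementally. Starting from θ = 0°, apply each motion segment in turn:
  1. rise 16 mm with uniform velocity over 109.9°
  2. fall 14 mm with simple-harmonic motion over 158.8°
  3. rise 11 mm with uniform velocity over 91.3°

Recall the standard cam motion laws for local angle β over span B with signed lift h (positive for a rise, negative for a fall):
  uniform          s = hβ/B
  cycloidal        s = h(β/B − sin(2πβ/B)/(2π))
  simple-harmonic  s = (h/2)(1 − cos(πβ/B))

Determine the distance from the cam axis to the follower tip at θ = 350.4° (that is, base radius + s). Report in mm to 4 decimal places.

seg 1 [0°–109.9°] uniform, h=16: full span → s += 16 → s = 16.0000
seg 2 [109.9°–268.7°] simple-harmonic, h=-14: full span → s += -14 → s = 2.0000
seg 3 [268.7°–360°] uniform, h=11: θ=350.4° here. β=81.7, B=91.3. 11·81.7/91.3 = 9.8434 → s = 11.8434
radial distance = base radius + s = 47 + 11.8434 = 58.8434

58.8434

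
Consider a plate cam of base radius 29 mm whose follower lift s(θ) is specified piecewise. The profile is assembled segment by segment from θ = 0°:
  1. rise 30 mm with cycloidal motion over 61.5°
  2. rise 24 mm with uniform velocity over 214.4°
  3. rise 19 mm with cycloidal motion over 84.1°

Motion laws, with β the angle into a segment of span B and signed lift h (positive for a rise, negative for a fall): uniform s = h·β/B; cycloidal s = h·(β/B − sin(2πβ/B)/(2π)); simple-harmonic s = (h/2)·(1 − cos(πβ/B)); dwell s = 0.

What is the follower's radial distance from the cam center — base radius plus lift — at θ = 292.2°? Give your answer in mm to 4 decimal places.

seg 1 [0°–61.5°] cycloidal, h=30: full span → s += 30 → s = 30.0000
seg 2 [61.5°–275.9°] uniform, h=24: full span → s += 24 → s = 54.0000
seg 3 [275.9°–360°] cycloidal, h=19: θ=292.2° here. β=16.3, B=84.1. 19·(0.1938 − sin(2π·0.1938)/(2π)) = 0.8450 → s = 54.8450
radial distance = base radius + s = 29 + 54.8450 = 83.8450

83.8450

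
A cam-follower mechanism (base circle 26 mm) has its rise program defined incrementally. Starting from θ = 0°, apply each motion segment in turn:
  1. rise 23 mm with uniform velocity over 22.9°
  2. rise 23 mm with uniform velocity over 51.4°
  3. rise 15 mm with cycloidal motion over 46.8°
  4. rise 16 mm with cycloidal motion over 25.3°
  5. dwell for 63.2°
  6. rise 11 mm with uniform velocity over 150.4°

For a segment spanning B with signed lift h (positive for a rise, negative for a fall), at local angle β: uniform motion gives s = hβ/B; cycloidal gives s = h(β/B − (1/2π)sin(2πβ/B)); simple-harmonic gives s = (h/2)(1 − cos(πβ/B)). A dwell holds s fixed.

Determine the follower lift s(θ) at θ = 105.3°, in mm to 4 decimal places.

seg 1 [0°–22.9°] uniform, h=23: full span → s += 23 → s = 23.0000
seg 2 [22.9°–74.3°] uniform, h=23: full span → s += 23 → s = 46.0000
seg 3 [74.3°–121.1°] cycloidal, h=15: θ=105.3° here. β=31, B=46.8. 15·(0.6624 − sin(2π·0.6624)/(2π)) = 11.9706 → s = 57.9706

57.9706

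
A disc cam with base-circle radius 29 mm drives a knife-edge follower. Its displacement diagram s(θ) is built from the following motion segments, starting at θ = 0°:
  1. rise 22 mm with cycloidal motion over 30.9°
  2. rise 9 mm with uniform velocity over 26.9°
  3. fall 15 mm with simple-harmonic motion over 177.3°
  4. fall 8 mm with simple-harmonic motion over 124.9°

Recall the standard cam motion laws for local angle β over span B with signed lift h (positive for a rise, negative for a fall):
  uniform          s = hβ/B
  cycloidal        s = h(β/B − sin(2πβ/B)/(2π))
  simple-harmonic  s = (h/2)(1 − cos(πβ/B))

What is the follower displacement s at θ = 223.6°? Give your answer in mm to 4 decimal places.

seg 1 [0°–30.9°] cycloidal, h=22: full span → s += 22 → s = 22.0000
seg 2 [30.9°–57.8°] uniform, h=9: full span → s += 9 → s = 31.0000
seg 3 [57.8°–235.1°] simple-harmonic, h=-15: θ=223.6° here. β=165.8, B=177.3. -15/2·(1 − cos(π·0.9351)) = -14.8448 → s = 16.1552

16.1552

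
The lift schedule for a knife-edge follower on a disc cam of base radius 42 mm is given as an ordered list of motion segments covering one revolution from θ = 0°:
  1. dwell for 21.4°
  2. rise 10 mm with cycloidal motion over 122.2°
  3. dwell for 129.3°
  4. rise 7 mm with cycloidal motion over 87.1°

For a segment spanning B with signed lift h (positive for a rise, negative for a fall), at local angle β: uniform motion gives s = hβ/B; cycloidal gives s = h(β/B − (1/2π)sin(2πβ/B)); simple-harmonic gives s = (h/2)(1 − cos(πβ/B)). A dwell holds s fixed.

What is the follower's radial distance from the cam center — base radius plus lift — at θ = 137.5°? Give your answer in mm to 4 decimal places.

seg 1 [0°–21.4°] dwell: s stays 0.0000
seg 2 [21.4°–143.6°] cycloidal, h=10: θ=137.5° here. β=116.1, B=122.2. 10·(0.9501 − sin(2π·0.9501)/(2π)) = 9.9919 → s = 9.9919
radial distance = base radius + s = 42 + 9.9919 = 51.9919

51.9919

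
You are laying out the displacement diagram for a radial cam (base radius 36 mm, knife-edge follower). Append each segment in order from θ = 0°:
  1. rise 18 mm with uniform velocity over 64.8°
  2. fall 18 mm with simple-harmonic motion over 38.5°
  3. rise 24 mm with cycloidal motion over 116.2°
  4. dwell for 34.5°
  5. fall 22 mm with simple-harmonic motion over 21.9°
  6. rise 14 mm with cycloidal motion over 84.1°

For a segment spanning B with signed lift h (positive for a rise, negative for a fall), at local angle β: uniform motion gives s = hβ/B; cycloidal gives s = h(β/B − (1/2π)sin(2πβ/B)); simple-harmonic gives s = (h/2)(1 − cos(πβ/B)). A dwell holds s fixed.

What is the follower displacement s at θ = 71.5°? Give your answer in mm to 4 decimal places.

seg 1 [0°–64.8°] uniform, h=18: full span → s += 18 → s = 18.0000
seg 2 [64.8°–103.3°] simple-harmonic, h=-18: θ=71.5° here. β=6.7, B=38.5. -18/2·(1 − cos(π·0.1740)) = -1.3119 → s = 16.6881

16.6881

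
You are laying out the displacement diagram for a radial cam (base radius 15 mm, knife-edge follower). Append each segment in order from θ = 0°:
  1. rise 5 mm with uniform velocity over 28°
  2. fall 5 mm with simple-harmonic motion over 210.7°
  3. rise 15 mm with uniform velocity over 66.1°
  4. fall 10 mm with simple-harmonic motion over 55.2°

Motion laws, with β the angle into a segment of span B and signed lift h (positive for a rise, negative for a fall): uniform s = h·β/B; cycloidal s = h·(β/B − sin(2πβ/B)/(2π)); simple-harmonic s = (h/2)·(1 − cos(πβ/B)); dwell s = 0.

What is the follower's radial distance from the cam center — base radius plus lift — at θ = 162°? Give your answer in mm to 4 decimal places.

seg 1 [0°–28°] uniform, h=5: full span → s += 5 → s = 5.0000
seg 2 [28°–238.7°] simple-harmonic, h=-5: θ=162° here. β=134, B=210.7. -5/2·(1 − cos(π·0.6360)) = -3.5358 → s = 1.4642
radial distance = base radius + s = 15 + 1.4642 = 16.4642

16.4642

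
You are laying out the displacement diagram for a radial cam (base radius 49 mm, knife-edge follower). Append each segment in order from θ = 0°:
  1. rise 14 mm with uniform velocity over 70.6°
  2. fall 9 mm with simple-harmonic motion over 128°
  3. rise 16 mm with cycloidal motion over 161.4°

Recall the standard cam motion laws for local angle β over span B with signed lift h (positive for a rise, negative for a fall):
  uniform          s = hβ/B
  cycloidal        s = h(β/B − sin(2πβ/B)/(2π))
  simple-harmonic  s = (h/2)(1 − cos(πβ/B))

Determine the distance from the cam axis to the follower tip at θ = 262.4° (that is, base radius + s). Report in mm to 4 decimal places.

seg 1 [0°–70.6°] uniform, h=14: full span → s += 14 → s = 14.0000
seg 2 [70.6°–198.6°] simple-harmonic, h=-9: full span → s += -9 → s = 5.0000
seg 3 [198.6°–360°] cycloidal, h=16: θ=262.4° here. β=63.8, B=161.4. 16·(0.3953 − sin(2π·0.3953)/(2π)) = 4.7676 → s = 9.7676
radial distance = base radius + s = 49 + 9.7676 = 58.7676

58.7676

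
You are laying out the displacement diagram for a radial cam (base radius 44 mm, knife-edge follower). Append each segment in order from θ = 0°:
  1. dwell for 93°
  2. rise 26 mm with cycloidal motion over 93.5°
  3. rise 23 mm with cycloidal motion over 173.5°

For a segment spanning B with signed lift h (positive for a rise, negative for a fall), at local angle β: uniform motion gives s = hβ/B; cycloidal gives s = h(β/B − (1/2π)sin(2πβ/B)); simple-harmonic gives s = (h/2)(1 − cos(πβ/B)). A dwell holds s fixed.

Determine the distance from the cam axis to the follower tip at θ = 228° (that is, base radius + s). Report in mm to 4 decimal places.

seg 1 [0°–93°] dwell: s stays 0.0000
seg 2 [93°–186.5°] cycloidal, h=26: full span → s += 26 → s = 26.0000
seg 3 [186.5°–360°] cycloidal, h=23: θ=228° here. β=41.5, B=173.5. 23·(0.2392 − sin(2π·0.2392)/(2π)) = 1.8493 → s = 27.8493
radial distance = base radius + s = 44 + 27.8493 = 71.8493

71.8493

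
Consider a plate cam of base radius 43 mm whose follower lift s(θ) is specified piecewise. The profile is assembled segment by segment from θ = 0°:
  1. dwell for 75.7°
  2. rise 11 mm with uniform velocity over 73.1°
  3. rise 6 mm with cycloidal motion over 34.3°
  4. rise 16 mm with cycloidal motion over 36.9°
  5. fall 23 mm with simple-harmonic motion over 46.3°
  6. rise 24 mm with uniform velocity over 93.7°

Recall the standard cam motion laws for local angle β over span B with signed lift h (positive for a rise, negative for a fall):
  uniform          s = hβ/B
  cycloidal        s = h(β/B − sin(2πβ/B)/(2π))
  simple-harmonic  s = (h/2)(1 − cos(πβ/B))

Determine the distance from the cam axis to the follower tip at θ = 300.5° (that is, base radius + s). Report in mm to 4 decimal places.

seg 1 [0°–75.7°] dwell: s stays 0.0000
seg 2 [75.7°–148.8°] uniform, h=11: full span → s += 11 → s = 11.0000
seg 3 [148.8°–183.1°] cycloidal, h=6: full span → s += 6 → s = 17.0000
seg 4 [183.1°–220°] cycloidal, h=16: full span → s += 16 → s = 33.0000
seg 5 [220°–266.3°] simple-harmonic, h=-23: full span → s += -23 → s = 10.0000
seg 6 [266.3°–360°] uniform, h=24: θ=300.5° here. β=34.2, B=93.7. 24·34.2/93.7 = 8.7599 → s = 18.7599
radial distance = base radius + s = 43 + 18.7599 = 61.7599

61.7599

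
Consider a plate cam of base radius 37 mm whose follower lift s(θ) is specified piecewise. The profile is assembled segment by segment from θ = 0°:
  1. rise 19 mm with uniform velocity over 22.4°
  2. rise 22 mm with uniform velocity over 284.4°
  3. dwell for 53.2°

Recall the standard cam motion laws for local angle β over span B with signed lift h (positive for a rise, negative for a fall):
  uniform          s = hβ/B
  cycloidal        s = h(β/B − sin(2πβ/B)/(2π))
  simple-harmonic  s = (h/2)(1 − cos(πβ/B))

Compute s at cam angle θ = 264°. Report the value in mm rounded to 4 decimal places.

seg 1 [0°–22.4°] uniform, h=19: full span → s += 19 → s = 19.0000
seg 2 [22.4°–306.8°] uniform, h=22: θ=264° here. β=241.6, B=284.4. 22·241.6/284.4 = 18.6892 → s = 37.6892

37.6892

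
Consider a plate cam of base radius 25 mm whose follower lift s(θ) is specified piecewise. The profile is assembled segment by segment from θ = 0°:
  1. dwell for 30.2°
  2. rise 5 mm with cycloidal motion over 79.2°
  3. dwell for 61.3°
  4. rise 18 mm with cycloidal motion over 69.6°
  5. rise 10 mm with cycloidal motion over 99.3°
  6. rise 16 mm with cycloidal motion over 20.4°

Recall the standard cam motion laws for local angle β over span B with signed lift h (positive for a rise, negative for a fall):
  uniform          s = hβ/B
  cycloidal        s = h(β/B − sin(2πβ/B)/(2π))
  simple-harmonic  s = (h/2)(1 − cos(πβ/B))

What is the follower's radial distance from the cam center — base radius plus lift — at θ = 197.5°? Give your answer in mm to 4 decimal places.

seg 1 [0°–30.2°] dwell: s stays 0.0000
seg 2 [30.2°–109.4°] cycloidal, h=5: full span → s += 5 → s = 5.0000
seg 3 [109.4°–170.7°] dwell: s stays 5.0000
seg 4 [170.7°–240.3°] cycloidal, h=18: θ=197.5° here. β=26.8, B=69.6. 18·(0.3851 − sin(2π·0.3851)/(2π)) = 5.0373 → s = 10.0373
radial distance = base radius + s = 25 + 10.0373 = 35.0373

35.0373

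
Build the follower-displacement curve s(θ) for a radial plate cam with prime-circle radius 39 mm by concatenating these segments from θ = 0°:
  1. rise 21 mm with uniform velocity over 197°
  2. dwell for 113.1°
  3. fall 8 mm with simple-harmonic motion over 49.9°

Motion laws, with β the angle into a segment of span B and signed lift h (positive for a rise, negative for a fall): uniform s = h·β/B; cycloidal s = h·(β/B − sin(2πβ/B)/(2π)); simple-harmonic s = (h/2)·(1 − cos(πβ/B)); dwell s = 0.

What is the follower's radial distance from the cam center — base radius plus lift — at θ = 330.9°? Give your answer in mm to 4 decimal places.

seg 1 [0°–197°] uniform, h=21: full span → s += 21 → s = 21.0000
seg 2 [197°–310.1°] dwell: s stays 21.0000
seg 3 [310.1°–360°] simple-harmonic, h=-8: θ=330.9° here. β=20.8, B=49.9. -8/2·(1 − cos(π·0.4168)) = -2.9668 → s = 18.0332
radial distance = base radius + s = 39 + 18.0332 = 57.0332

57.0332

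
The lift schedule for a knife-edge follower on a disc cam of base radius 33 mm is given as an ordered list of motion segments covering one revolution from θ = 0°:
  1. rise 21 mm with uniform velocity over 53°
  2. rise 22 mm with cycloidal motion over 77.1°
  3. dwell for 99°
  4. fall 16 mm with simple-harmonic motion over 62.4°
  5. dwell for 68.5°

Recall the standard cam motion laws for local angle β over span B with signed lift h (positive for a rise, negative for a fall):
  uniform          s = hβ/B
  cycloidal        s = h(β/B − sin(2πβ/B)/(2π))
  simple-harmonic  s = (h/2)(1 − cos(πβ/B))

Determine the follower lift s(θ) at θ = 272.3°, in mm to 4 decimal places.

seg 1 [0°–53°] uniform, h=21: full span → s += 21 → s = 21.0000
seg 2 [53°–130.1°] cycloidal, h=22: full span → s += 22 → s = 43.0000
seg 3 [130.1°–229.1°] dwell: s stays 43.0000
seg 4 [229.1°–291.5°] simple-harmonic, h=-16: θ=272.3° here. β=43.2, B=62.4. -16/2·(1 − cos(π·0.6923)) = -12.5445 → s = 30.4555

30.4555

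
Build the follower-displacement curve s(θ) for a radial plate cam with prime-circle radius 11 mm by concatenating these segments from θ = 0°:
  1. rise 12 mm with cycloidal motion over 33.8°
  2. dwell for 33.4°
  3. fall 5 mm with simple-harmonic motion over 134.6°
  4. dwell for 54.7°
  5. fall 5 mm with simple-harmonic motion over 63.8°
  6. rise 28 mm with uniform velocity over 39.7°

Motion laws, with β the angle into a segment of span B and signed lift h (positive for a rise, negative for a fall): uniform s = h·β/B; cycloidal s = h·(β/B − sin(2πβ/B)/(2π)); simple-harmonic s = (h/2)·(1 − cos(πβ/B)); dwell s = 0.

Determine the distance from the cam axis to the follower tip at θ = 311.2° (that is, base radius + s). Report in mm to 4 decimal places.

seg 1 [0°–33.8°] cycloidal, h=12: full span → s += 12 → s = 12.0000
seg 2 [33.8°–67.2°] dwell: s stays 12.0000
seg 3 [67.2°–201.8°] simple-harmonic, h=-5: full span → s += -5 → s = 7.0000
seg 4 [201.8°–256.5°] dwell: s stays 7.0000
seg 5 [256.5°–320.3°] simple-harmonic, h=-5: θ=311.2° here. β=54.7, B=63.8. -5/2·(1 − cos(π·0.8574)) = -4.7532 → s = 2.2468
radial distance = base radius + s = 11 + 2.2468 = 13.2468

13.2468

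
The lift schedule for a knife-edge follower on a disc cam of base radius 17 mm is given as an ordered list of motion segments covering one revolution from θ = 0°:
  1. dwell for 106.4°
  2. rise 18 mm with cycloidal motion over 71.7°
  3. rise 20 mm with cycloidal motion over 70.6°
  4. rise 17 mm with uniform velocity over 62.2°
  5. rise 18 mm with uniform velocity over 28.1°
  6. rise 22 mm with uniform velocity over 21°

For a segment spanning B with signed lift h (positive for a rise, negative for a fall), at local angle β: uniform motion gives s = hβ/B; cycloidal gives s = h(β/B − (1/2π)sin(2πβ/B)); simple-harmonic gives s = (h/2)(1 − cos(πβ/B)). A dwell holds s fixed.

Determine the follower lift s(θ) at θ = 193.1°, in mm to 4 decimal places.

seg 1 [0°–106.4°] dwell: s stays 0.0000
seg 2 [106.4°–178.1°] cycloidal, h=18: full span → s += 18 → s = 18.0000
seg 3 [178.1°–248.7°] cycloidal, h=20: θ=193.1° here. β=15, B=70.6. 20·(0.2125 − sin(2π·0.2125)/(2π)) = 1.1543 → s = 19.1543

19.1543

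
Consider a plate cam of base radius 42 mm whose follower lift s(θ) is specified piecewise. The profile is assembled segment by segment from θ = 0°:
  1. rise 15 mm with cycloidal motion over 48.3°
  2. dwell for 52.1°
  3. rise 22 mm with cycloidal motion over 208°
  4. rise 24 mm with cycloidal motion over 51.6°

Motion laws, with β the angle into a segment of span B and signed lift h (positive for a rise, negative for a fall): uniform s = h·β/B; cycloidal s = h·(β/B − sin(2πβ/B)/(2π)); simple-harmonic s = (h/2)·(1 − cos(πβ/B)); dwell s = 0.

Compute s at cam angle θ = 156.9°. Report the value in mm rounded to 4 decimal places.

seg 1 [0°–48.3°] cycloidal, h=15: full span → s += 15 → s = 15.0000
seg 2 [48.3°–100.4°] dwell: s stays 15.0000
seg 3 [100.4°–308.4°] cycloidal, h=22: θ=156.9° here. β=56.5, B=208. 22·(0.2716 − sin(2π·0.2716)/(2π)) = 2.5069 → s = 17.5069

17.5069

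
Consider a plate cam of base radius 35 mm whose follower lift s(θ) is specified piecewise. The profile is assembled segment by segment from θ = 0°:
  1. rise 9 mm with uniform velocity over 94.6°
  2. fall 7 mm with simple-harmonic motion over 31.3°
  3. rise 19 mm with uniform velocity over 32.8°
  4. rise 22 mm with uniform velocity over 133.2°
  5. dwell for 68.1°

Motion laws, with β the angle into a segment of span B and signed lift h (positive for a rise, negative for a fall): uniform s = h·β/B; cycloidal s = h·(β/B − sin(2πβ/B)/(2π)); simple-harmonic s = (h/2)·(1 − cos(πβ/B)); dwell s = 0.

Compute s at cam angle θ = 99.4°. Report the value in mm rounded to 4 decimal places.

seg 1 [0°–94.6°] uniform, h=9: full span → s += 9 → s = 9.0000
seg 2 [94.6°–125.9°] simple-harmonic, h=-7: θ=99.4° here. β=4.8, B=31.3. -7/2·(1 − cos(π·0.1534)) = -0.3984 → s = 8.6016

8.6016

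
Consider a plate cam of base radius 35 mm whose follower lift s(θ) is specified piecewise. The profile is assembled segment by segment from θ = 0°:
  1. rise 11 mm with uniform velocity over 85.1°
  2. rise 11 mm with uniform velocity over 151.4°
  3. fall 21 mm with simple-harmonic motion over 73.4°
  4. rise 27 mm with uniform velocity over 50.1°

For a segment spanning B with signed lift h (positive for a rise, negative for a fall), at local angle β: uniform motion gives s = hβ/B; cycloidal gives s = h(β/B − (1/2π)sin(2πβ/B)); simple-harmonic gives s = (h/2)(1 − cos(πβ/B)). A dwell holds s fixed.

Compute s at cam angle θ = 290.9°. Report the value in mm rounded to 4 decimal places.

seg 1 [0°–85.1°] uniform, h=11: full span → s += 11 → s = 11.0000
seg 2 [85.1°–236.5°] uniform, h=11: full span → s += 11 → s = 22.0000
seg 3 [236.5°–309.9°] simple-harmonic, h=-21: θ=290.9° here. β=54.4, B=73.4. -21/2·(1 − cos(π·0.7411)) = -17.7152 → s = 4.2848

4.2848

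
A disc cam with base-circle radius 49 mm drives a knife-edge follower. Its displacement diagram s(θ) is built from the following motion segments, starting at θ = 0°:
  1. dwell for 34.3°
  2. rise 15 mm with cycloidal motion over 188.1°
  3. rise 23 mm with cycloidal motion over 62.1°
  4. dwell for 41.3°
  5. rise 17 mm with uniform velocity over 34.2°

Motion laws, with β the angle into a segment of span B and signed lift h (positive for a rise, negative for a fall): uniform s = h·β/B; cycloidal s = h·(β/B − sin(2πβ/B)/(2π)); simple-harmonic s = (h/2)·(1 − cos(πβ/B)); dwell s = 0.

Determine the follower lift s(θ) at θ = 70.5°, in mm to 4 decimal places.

seg 1 [0°–34.3°] dwell: s stays 0.0000
seg 2 [34.3°–222.4°] cycloidal, h=15: θ=70.5° here. β=36.2, B=188.1. 15·(0.1925 − sin(2π·0.1925)/(2π)) = 0.6538 → s = 0.6538

0.6538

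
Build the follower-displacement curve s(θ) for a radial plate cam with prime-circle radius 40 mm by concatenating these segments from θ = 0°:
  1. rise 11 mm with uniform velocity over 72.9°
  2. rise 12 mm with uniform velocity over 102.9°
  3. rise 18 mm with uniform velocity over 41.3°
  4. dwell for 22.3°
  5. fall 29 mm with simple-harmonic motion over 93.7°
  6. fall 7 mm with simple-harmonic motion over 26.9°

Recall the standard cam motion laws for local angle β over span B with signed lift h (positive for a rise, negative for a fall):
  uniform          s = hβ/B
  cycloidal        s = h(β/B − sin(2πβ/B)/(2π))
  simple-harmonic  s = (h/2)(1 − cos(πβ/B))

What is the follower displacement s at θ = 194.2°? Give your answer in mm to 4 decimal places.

seg 1 [0°–72.9°] uniform, h=11: full span → s += 11 → s = 11.0000
seg 2 [72.9°–175.8°] uniform, h=12: full span → s += 12 → s = 23.0000
seg 3 [175.8°–217.1°] uniform, h=18: θ=194.2° here. β=18.4, B=41.3. 18·18.4/41.3 = 8.0194 → s = 31.0194

31.0194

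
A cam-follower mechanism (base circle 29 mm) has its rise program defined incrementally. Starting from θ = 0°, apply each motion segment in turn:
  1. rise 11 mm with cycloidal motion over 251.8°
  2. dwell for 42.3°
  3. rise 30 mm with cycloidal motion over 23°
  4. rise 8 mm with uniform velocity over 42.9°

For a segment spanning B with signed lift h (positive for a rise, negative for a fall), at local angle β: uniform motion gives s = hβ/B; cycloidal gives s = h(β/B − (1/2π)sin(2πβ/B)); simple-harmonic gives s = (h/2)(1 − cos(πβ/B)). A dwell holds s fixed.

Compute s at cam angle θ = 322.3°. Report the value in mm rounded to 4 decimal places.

seg 1 [0°–251.8°] cycloidal, h=11: full span → s += 11 → s = 11.0000
seg 2 [251.8°–294.1°] dwell: s stays 11.0000
seg 3 [294.1°–317.1°] cycloidal, h=30: full span → s += 30 → s = 41.0000
seg 4 [317.1°–360°] uniform, h=8: θ=322.3° here. β=5.2, B=42.9. 8·5.2/42.9 = 0.9697 → s = 41.9697

41.9697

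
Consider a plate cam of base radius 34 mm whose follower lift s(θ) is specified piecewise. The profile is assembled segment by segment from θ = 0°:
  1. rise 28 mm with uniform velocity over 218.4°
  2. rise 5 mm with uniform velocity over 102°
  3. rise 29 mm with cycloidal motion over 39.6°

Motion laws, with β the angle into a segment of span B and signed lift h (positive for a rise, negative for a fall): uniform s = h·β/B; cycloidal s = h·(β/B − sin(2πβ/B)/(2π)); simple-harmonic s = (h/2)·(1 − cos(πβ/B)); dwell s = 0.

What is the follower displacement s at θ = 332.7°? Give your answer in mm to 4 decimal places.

seg 1 [0°–218.4°] uniform, h=28: full span → s += 28 → s = 28.0000
seg 2 [218.4°–320.4°] uniform, h=5: full span → s += 5 → s = 33.0000
seg 3 [320.4°–360°] cycloidal, h=29: θ=332.7° here. β=12.3, B=39.6. 29·(0.3106 − sin(2π·0.3106)/(2π)) = 4.7227 → s = 37.7227

37.7227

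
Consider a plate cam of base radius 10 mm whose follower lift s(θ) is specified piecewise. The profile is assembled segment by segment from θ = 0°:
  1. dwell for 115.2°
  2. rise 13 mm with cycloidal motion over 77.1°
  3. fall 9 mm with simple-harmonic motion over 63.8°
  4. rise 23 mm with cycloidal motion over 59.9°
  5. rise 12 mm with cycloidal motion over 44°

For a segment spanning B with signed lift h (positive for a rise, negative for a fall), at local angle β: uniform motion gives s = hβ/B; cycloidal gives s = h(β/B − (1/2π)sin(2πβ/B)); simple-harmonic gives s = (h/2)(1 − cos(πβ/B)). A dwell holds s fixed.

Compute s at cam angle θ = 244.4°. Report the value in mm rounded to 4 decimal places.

seg 1 [0°–115.2°] dwell: s stays 0.0000
seg 2 [115.2°–192.3°] cycloidal, h=13: full span → s += 13 → s = 13.0000
seg 3 [192.3°–256.1°] simple-harmonic, h=-9: θ=244.4° here. β=52.1, B=63.8. -9/2·(1 − cos(π·0.8166)) = -8.2736 → s = 4.7264

4.7264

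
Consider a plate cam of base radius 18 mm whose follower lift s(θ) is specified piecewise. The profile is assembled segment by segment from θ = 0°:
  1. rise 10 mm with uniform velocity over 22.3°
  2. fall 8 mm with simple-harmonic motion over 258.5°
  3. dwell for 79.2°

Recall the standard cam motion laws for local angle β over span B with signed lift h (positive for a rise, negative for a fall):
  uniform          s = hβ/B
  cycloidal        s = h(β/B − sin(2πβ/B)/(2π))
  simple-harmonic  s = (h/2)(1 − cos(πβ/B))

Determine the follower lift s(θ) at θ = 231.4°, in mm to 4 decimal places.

seg 1 [0°–22.3°] uniform, h=10: full span → s += 10 → s = 10.0000
seg 2 [22.3°–280.8°] simple-harmonic, h=-8: θ=231.4° here. β=209.1, B=258.5. -8/2·(1 − cos(π·0.8089)) = -7.3005 → s = 2.6995

2.6995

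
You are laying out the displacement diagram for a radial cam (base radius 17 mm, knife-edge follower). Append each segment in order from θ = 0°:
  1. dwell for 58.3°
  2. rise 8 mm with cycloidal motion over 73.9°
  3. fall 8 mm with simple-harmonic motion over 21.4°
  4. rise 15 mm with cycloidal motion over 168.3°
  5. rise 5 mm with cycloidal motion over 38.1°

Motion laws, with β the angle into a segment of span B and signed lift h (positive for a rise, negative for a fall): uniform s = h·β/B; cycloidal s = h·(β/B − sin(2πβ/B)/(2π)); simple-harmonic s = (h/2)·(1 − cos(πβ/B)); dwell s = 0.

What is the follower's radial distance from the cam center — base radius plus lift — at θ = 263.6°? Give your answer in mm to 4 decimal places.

seg 1 [0°–58.3°] dwell: s stays 0.0000
seg 2 [58.3°–132.2°] cycloidal, h=8: full span → s += 8 → s = 8.0000
seg 3 [132.2°–153.6°] simple-harmonic, h=-8: full span → s += -8 → s = 0.0000
seg 4 [153.6°–321.9°] cycloidal, h=15: θ=263.6° here. β=110, B=168.3. 15·(0.6536 − sin(2π·0.6536)/(2π)) = 11.7665 → s = 11.7665
radial distance = base radius + s = 17 + 11.7665 = 28.7665

28.7665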